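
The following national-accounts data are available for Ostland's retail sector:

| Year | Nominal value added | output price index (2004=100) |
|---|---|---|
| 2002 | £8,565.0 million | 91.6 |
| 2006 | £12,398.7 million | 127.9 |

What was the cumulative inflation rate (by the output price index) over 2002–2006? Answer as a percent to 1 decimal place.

Price-level change = 127.9 / 91.6 − 1 = 0.3963.

39.6%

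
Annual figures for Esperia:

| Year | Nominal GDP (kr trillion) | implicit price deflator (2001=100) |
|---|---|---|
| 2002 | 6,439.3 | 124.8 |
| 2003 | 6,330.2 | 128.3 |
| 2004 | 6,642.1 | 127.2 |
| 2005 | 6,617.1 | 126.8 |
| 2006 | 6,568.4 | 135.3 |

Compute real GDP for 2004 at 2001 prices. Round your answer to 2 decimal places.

kr 5,221.78 trillion

Real GDP 2004 = 6642.1 / 1.272 = 5221.78.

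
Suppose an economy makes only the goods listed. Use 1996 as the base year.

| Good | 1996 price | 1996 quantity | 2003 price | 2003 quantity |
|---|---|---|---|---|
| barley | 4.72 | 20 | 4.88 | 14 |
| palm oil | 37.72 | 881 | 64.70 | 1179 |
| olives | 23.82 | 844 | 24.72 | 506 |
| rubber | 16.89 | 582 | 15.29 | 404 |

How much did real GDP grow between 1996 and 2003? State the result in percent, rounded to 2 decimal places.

Real GDP 1996 = Nominal GDP 1996 = 4.72·20 + 37.72·881 + 23.82·844 + 16.89·582 = 63259.78.
Real GDP 2003 (at 1996 prices) = 4.72·14 + 37.72·1179 + 23.82·506 + 16.89·404 = 63414.44.
Real growth = 63414.44/63259.78 − 1 = 0.0024.

0.24%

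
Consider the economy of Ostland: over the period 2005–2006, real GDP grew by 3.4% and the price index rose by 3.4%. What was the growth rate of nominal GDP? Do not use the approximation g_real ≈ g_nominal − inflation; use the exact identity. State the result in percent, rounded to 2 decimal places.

6.92%

(1 + g_nom) = (1 + g_real)(1 + π) = 1.0340 × 1.0340 = 1.06916.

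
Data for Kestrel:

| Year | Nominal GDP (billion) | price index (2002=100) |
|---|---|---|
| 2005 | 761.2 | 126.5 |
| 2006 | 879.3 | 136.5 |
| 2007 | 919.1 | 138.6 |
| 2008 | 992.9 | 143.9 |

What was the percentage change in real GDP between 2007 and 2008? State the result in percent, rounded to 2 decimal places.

4.05%

Real GDP 2007 = 919.1/1.386 = 663.13.
Real GDP 2008 = 992.9/1.439 = 689.99.
Change = 689.99/663.13 − 1 = 0.0405.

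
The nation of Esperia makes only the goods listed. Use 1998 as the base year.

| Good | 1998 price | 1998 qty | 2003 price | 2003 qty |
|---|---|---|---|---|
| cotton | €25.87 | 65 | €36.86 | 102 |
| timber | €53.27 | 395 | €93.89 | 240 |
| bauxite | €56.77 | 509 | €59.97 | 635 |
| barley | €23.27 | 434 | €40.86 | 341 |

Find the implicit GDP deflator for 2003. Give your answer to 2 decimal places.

Nominal GDP 2003 = 36.86·102 + 93.89·240 + 59.97·635 + 40.86·341 = 78307.53.
Real GDP 2003 (at 1998 prices) = 25.87·102 + 53.27·240 + 56.77·635 + 23.27·341 = 59407.56.
Deflator = Nominal/Real × 100 = 78307.53/59407.56 × 100 = 131.814.

131.81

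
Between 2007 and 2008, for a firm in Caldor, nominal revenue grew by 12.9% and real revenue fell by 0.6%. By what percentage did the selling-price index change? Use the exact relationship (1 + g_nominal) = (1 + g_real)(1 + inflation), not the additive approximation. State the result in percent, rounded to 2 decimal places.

(1 + g_nom) = (1 + g_real)(1 + π), so π = 1.1290 / 0.9940 − 1 = 0.13581.

13.58%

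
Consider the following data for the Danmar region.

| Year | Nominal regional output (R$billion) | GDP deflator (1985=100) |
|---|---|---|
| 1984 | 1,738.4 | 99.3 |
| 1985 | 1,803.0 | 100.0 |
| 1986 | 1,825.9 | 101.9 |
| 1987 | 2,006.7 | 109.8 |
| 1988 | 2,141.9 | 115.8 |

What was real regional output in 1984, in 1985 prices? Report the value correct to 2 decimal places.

Real regional output 1984 = 1738.4 / 0.993 = 1750.65.

R$1,750.65 billion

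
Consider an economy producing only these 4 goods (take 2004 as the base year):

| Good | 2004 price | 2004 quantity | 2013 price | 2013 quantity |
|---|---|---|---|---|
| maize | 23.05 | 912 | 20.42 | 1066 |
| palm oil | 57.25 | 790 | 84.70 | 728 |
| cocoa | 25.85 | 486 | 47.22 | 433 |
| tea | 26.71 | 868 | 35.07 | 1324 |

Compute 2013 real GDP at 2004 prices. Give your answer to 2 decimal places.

112806.39

Real GDP 2013 = Σ (p_2004 × q_2013) = 23.05·1066 + 57.25·728 + 25.85·433 + 26.71·1324 = 112806.39.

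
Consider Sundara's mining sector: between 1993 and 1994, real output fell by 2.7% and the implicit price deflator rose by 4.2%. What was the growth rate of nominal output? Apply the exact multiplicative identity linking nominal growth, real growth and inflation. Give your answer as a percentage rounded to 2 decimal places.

1.39%

(1 + g_nom) = (1 + g_real)(1 + π) = 0.9730 × 1.0420 = 1.01387.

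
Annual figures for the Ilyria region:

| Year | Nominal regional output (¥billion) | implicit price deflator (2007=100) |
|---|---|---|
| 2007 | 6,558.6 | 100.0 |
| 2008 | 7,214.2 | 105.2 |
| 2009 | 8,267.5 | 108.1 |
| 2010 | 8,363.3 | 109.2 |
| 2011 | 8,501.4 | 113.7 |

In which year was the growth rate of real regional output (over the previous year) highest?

2008: real = 7214.2/1.052 = 6857.60; growth vs 2007 (6558.60) = 4.56%.
2009: real = 8267.5/1.081 = 7648.01; growth vs 2008 (6857.60) = 11.53%.
2010: real = 8363.3/1.092 = 7658.70; growth vs 2009 (7648.01) = 0.14%.
2011: real = 8501.4/1.137 = 7477.04; growth vs 2010 (7658.70) = -2.37%.

2009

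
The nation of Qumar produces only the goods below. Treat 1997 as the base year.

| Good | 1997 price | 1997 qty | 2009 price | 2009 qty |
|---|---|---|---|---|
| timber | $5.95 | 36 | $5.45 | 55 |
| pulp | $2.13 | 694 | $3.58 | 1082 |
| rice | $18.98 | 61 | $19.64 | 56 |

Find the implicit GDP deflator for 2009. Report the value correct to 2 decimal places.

Nominal GDP 2009 = 5.45·55 + 3.58·1082 + 19.64·56 = 5273.15.
Real GDP 2009 (at 1997 prices) = 5.95·55 + 2.13·1082 + 18.98·56 = 3694.79.
Deflator = Nominal/Real × 100 = 5273.15/3694.79 × 100 = 142.719.

142.72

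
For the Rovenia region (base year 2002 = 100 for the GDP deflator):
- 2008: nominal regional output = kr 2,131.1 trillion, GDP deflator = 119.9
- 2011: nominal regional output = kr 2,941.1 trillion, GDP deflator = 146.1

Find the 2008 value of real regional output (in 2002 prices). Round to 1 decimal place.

Real regional output = Nominal / (GDP deflator/100) = 2131.1 / 1.199 = 1777.40.

kr 1,777.4 trillion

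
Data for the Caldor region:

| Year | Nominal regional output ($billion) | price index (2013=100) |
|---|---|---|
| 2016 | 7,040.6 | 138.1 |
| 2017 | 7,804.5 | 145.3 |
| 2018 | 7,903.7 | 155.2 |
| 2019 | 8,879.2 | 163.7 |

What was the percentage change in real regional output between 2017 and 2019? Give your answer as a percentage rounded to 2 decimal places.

0.98%

Real regional output 2017 = 7804.5/1.453 = 5371.30.
Real regional output 2019 = 8879.2/1.637 = 5424.07.
Change = 5424.07/5371.30 − 1 = 0.0098.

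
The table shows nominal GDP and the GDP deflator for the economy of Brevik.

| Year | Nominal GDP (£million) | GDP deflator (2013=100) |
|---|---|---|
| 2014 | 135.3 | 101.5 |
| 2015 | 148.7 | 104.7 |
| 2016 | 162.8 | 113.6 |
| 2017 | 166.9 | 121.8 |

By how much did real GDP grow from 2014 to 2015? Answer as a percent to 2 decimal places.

6.54%

Real GDP 2014 = 135.3/1.015 = 133.30.
Real GDP 2015 = 148.7/1.047 = 142.02.
Change = 142.02/133.30 − 1 = 0.0654.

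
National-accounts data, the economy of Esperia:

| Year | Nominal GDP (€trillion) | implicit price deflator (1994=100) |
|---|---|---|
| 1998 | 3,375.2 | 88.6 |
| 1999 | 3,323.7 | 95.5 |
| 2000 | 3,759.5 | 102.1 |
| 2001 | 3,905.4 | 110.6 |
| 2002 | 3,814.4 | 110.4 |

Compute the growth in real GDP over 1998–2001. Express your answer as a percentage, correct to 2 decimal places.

Real GDP 1998 = 3375.2/0.886 = 3809.48.
Real GDP 2001 = 3905.4/1.106 = 3531.10.
Change = 3531.10/3809.48 − 1 = -0.0731.

-7.31%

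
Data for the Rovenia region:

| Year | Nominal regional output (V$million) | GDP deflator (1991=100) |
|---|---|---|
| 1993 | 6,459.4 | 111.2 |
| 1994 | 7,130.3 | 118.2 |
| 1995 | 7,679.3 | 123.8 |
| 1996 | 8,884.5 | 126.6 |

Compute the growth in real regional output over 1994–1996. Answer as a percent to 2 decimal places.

Real regional output 1994 = 7130.3/1.182 = 6032.40.
Real regional output 1996 = 8884.5/1.266 = 7017.77.
Change = 7017.77/6032.40 − 1 = 0.1633.

16.33%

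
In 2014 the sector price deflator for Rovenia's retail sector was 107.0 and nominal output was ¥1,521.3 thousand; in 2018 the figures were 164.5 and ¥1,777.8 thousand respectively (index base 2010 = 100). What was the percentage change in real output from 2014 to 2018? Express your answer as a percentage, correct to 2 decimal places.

-23.99%

Deflate each year: 2014 → 1521.3/1.070 = 1421.78; 2018 → 1777.8/1.645 = 1080.73.
So real output changed by 1080.73/1421.78 − 1 = -0.2399, i.e. -23.99%.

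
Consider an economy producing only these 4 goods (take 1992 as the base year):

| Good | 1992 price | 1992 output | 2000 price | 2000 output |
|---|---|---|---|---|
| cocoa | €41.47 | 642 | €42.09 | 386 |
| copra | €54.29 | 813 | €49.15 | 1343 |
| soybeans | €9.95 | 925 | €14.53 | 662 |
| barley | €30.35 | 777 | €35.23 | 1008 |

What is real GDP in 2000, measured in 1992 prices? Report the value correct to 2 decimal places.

Real GDP 2000 = Σ (p_1992 × q_2000) = 41.47·386 + 54.29·1343 + 9.95·662 + 30.35·1008 = 126098.59.

€126098.59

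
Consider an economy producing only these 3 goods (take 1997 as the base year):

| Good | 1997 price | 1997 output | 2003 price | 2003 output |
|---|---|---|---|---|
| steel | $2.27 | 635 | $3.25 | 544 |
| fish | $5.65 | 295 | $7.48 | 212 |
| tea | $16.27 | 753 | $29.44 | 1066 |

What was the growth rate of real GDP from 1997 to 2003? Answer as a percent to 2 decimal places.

28.76%

Real GDP 1997 = Nominal GDP 1997 = 2.27·635 + 5.65·295 + 16.27·753 = 15359.51.
Real GDP 2003 (at 1997 prices) = 2.27·544 + 5.65·212 + 16.27·1066 = 19776.50.
Real growth = 19776.50/15359.51 − 1 = 0.2876.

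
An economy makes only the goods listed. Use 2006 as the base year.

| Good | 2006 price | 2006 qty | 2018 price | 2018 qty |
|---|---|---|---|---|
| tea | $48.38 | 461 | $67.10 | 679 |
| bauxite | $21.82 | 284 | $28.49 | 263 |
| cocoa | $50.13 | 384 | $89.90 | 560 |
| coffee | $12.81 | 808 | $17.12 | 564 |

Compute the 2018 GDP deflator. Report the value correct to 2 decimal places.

Nominal GDP 2018 = 67.10·679 + 28.49·263 + 89.90·560 + 17.12·564 = 113053.45.
Real GDP 2018 (at 2006 prices) = 48.38·679 + 21.82·263 + 50.13·560 + 12.81·564 = 73886.32.
Deflator = Nominal/Real × 100 = 113053.45/73886.32 × 100 = 153.010.

153.01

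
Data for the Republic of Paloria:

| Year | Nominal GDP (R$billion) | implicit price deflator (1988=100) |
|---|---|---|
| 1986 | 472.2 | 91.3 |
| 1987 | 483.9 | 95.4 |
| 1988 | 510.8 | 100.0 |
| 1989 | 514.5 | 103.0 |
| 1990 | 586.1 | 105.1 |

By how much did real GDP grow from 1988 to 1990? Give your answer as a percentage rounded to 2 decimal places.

9.17%

Real GDP 1988 = 510.8/1.000 = 510.80.
Real GDP 1990 = 586.1/1.051 = 557.66.
Change = 557.66/510.80 − 1 = 0.0917.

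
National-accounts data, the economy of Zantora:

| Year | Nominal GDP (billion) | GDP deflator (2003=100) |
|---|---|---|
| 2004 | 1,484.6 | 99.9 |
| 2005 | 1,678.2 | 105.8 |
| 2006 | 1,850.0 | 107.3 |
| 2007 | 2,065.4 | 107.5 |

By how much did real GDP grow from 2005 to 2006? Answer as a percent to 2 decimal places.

8.70%

Real GDP 2005 = 1678.2/1.058 = 1586.20.
Real GDP 2006 = 1850.0/1.073 = 1724.14.
Change = 1724.14/1586.20 − 1 = 0.0870.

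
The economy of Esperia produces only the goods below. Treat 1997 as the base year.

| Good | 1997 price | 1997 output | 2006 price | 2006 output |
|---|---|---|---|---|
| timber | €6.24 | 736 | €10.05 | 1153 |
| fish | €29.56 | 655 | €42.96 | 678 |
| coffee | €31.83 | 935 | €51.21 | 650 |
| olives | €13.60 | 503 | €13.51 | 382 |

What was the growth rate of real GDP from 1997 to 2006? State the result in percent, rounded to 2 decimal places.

-12.28%

Real GDP 1997 = Nominal GDP 1997 = 6.24·736 + 29.56·655 + 31.83·935 + 13.60·503 = 60556.29.
Real GDP 2006 (at 1997 prices) = 6.24·1153 + 29.56·678 + 31.83·650 + 13.60·382 = 53121.10.
Real growth = 53121.10/60556.29 − 1 = -0.1228.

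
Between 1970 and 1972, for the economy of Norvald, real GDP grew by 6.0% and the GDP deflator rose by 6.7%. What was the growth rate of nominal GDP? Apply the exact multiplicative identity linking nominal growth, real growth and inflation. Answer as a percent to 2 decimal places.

(1 + g_nom) = (1 + g_real)(1 + π) = 1.0600 × 1.0670 = 1.13102.

13.10%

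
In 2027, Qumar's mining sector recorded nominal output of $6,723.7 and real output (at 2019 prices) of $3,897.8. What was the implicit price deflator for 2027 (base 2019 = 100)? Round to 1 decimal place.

172.5

implicit price deflator = (Nominal / Real) × 100 = 6723.7 / 3897.8 × 100 = 172.50.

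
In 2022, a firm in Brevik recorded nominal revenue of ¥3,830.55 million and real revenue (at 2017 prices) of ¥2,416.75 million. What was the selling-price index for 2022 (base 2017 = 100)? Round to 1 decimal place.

selling-price index = (Nominal / Real) × 100 = 3830.55 / 2416.75 × 100 = 158.50.

158.5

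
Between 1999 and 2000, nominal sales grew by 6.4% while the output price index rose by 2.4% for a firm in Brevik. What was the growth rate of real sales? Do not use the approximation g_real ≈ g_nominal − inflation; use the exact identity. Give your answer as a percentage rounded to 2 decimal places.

3.91%

(1 + g_nom) = (1 + g_real)(1 + π), so g_real = 1.0640 / 1.0240 − 1 = 0.03906.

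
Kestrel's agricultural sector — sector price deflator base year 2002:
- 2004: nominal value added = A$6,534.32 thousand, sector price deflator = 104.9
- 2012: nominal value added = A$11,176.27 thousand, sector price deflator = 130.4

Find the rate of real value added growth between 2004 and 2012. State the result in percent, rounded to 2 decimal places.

37.59%

Deflate each year: 2004 → 6534.32/1.049 = 6229.09; 2012 → 11176.27/1.304 = 8570.76.
So real value added changed by 8570.76/6229.09 − 1 = 0.3759, i.e. 37.59%.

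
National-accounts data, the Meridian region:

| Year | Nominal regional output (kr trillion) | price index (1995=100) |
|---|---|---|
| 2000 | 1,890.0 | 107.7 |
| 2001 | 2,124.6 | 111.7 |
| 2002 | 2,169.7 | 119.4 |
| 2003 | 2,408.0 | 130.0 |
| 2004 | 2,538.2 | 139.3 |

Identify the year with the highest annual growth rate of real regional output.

2001

2001: real = 2124.6/1.117 = 1902.06; growth vs 2000 (1754.87) = 8.39%.
2002: real = 2169.7/1.194 = 1817.17; growth vs 2001 (1902.06) = -4.46%.
2003: real = 2408.0/1.300 = 1852.31; growth vs 2002 (1817.17) = 1.93%.
2004: real = 2538.2/1.393 = 1822.11; growth vs 2003 (1852.31) = -1.63%.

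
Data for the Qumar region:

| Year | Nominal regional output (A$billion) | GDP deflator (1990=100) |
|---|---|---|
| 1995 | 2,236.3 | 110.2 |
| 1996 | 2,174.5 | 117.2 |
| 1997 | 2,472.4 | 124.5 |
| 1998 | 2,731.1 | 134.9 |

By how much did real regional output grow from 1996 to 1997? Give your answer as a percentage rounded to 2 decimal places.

7.03%

Real regional output 1996 = 2174.5/1.172 = 1855.38.
Real regional output 1997 = 2472.4/1.245 = 1985.86.
Change = 1985.86/1855.38 − 1 = 0.0703.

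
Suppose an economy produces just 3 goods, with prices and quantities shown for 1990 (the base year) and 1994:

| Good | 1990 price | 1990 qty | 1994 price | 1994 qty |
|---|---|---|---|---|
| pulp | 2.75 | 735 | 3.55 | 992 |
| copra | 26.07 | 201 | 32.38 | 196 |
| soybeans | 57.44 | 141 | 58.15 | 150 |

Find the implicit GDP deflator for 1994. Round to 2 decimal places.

112.99

Nominal GDP 1994 = 3.55·992 + 32.38·196 + 58.15·150 = 18590.58.
Real GDP 1994 (at 1990 prices) = 2.75·992 + 26.07·196 + 57.44·150 = 16453.72.
Deflator = Nominal/Real × 100 = 18590.58/16453.72 × 100 = 112.987.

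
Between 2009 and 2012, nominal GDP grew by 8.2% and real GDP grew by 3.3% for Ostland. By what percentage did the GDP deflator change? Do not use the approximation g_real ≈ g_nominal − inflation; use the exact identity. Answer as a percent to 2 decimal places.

4.74%

(1 + g_nom) = (1 + g_real)(1 + π), so π = 1.0820 / 1.0330 − 1 = 0.04743.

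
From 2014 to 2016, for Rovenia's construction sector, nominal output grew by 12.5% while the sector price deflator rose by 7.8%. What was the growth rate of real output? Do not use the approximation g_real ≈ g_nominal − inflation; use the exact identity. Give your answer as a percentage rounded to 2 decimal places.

(1 + g_nom) = (1 + g_real)(1 + π), so g_real = 1.1250 / 1.0780 − 1 = 0.04360.

4.36%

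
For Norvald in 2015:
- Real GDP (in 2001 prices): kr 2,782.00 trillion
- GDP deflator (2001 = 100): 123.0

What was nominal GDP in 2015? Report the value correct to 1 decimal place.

Nominal GDP = Real × (GDP deflator/100) = 2782.00 × 1.230 = 3421.86.

kr 3,421.9 trillion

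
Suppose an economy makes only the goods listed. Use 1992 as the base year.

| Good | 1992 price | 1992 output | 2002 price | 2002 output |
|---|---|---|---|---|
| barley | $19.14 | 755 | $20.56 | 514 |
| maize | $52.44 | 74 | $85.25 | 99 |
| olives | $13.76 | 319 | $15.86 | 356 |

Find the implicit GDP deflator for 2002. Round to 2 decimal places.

123.71

Nominal GDP 2002 = 20.56·514 + 85.25·99 + 15.86·356 = 24653.75.
Real GDP 2002 (at 1992 prices) = 19.14·514 + 52.44·99 + 13.76·356 = 19928.08.
Deflator = Nominal/Real × 100 = 24653.75/19928.08 × 100 = 123.714.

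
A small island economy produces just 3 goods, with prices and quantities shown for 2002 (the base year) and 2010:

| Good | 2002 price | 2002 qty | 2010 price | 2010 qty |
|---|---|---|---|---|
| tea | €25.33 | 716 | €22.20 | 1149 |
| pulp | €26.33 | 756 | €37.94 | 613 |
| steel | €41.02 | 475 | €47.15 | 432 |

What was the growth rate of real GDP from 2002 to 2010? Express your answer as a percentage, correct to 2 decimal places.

9.45%

Real GDP 2002 = Nominal GDP 2002 = 25.33·716 + 26.33·756 + 41.02·475 = 57526.26.
Real GDP 2010 (at 2002 prices) = 25.33·1149 + 26.33·613 + 41.02·432 = 62965.10.
Real growth = 62965.10/57526.26 − 1 = 0.0945.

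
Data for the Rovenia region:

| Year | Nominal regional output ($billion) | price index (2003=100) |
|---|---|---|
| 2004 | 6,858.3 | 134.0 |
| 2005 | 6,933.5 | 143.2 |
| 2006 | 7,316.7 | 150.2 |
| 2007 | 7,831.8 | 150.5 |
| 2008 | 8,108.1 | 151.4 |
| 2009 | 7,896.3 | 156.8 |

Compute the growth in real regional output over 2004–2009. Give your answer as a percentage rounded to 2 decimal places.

Real regional output 2004 = 6858.3/1.340 = 5118.13.
Real regional output 2009 = 7896.3/1.568 = 5035.91.
Change = 5035.91/5118.13 − 1 = -0.0161.

-1.61%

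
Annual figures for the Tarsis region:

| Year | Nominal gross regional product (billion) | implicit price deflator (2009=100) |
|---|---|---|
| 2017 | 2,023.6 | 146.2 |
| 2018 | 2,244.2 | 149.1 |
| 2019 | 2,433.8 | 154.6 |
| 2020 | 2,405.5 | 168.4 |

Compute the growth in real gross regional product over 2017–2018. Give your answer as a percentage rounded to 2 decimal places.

Real gross regional product 2017 = 2023.6/1.462 = 1384.13.
Real gross regional product 2018 = 2244.2/1.491 = 1505.16.
Change = 1505.16/1384.13 − 1 = 0.0874.

8.74%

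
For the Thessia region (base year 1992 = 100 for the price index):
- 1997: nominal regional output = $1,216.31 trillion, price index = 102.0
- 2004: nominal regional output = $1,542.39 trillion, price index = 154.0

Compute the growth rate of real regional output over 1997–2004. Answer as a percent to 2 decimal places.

Deflate each year: 1997 → 1216.31/1.020 = 1192.46; 2004 → 1542.39/1.540 = 1001.55.
So real regional output changed by 1001.55/1192.46 − 1 = -0.1601, i.e. -16.01%.

-16.01%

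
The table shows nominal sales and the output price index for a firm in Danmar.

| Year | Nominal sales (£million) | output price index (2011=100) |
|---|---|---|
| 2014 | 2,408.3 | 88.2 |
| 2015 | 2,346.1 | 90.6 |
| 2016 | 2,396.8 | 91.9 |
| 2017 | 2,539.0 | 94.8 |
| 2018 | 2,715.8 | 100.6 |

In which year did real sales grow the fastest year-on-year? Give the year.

2017

2015: real = 2346.1/0.906 = 2589.51; growth vs 2014 (2730.50) = -5.16%.
2016: real = 2396.8/0.919 = 2608.05; growth vs 2015 (2589.51) = 0.72%.
2017: real = 2539.0/0.948 = 2678.27; growth vs 2016 (2608.05) = 2.69%.
2018: real = 2715.8/1.006 = 2699.60; growth vs 2017 (2678.27) = 0.80%.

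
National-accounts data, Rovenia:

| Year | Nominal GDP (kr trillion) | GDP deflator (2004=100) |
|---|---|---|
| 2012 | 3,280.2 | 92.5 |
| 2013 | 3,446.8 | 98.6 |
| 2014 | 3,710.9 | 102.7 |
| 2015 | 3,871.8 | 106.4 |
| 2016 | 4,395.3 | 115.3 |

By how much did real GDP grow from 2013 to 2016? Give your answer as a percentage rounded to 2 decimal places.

9.05%

Real GDP 2013 = 3446.8/0.986 = 3495.74.
Real GDP 2016 = 4395.3/1.153 = 3812.06.
Change = 3812.06/3495.74 − 1 = 0.0905.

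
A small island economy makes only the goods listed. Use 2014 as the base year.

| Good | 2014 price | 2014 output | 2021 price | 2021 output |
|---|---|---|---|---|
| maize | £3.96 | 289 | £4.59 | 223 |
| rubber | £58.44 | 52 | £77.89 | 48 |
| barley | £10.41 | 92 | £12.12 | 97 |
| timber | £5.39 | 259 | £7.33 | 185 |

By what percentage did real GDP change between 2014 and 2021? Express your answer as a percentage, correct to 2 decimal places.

Real GDP 2014 = Nominal GDP 2014 = 3.96·289 + 58.44·52 + 10.41·92 + 5.39·259 = 6537.05.
Real GDP 2021 (at 2014 prices) = 3.96·223 + 58.44·48 + 10.41·97 + 5.39·185 = 5695.12.
Real growth = 5695.12/6537.05 − 1 = -0.1288.

-12.88%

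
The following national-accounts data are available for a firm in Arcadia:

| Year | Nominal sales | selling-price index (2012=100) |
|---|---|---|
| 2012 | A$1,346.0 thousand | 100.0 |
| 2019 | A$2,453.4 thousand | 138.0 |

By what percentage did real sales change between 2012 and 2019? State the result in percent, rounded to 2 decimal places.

Deflate each year: 2012 → 1346.0/1.000 = 1346.00; 2019 → 2453.4/1.380 = 1777.83.
So real sales changed by 1777.83/1346.00 − 1 = 0.3208, i.e. 32.08%.

32.08%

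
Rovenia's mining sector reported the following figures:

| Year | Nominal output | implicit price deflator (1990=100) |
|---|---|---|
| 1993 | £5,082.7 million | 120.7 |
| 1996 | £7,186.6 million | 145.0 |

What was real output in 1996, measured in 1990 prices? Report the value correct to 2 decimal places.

£4,956.28 million

Real output = Nominal / (implicit price deflator/100) = 7186.6 / 1.450 = 4956.28.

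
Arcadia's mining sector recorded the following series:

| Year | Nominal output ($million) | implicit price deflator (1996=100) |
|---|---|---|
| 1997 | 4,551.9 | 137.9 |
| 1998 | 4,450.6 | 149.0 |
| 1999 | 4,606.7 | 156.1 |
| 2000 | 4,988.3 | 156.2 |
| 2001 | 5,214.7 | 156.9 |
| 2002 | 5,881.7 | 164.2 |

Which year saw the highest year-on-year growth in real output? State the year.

2000

1998: real = 4450.6/1.490 = 2986.98; growth vs 1997 (3300.87) = -9.51%.
1999: real = 4606.7/1.561 = 2951.12; growth vs 1998 (2986.98) = -1.20%.
2000: real = 4988.3/1.562 = 3193.53; growth vs 1999 (2951.12) = 8.21%.
2001: real = 5214.7/1.569 = 3323.58; growth vs 2000 (3193.53) = 4.07%.
2002: real = 5881.7/1.642 = 3582.03; growth vs 2001 (3323.58) = 7.78%.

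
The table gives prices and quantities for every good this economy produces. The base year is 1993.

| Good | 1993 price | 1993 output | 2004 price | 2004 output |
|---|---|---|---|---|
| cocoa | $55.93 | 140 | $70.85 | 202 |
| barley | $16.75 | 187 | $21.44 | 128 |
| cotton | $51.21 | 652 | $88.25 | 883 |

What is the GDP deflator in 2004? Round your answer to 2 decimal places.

161.92

Nominal GDP 2004 = 70.85·202 + 21.44·128 + 88.25·883 = 94980.77.
Real GDP 2004 (at 1993 prices) = 55.93·202 + 16.75·128 + 51.21·883 = 58660.29.
Deflator = Nominal/Real × 100 = 94980.77/58660.29 × 100 = 161.917.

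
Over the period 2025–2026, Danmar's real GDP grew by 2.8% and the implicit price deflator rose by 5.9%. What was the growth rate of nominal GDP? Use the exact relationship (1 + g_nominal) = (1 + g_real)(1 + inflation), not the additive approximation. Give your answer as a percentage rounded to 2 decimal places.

8.87%

(1 + g_nom) = (1 + g_real)(1 + π) = 1.0280 × 1.0590 = 1.08865.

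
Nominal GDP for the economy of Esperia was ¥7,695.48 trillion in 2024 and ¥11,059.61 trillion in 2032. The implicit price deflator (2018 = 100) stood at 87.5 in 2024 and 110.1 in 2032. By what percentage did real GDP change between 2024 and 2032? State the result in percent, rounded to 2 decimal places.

Deflate each year: 2024 → 7695.48/0.875 = 8794.83; 2032 → 11059.61/1.101 = 10045.06.
So real GDP changed by 10045.06/8794.83 − 1 = 0.1422, i.e. 14.22%.

14.22%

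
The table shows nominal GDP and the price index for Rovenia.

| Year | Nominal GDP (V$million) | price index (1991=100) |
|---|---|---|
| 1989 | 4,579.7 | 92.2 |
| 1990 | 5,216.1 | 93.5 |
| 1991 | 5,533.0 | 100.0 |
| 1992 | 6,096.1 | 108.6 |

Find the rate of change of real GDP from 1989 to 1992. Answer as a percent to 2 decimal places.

Real GDP 1989 = 4579.7/0.922 = 4967.14.
Real GDP 1992 = 6096.1/1.086 = 5613.35.
Change = 5613.35/4967.14 − 1 = 0.1301.

13.01%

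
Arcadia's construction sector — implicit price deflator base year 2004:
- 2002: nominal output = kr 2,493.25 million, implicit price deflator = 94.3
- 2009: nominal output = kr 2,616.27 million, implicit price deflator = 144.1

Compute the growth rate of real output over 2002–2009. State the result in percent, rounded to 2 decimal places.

Deflate each year: 2002 → 2493.25/0.943 = 2643.96; 2009 → 2616.27/1.441 = 1815.59.
So real output changed by 1815.59/2643.96 − 1 = -0.3133, i.e. -31.33%.

-31.33%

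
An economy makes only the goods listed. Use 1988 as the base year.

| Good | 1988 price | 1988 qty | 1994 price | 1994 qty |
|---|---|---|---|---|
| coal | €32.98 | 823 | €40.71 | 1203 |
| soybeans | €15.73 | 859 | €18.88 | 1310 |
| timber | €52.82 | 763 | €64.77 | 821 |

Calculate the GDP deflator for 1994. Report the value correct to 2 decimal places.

122.42

Nominal GDP 1994 = 40.71·1203 + 18.88·1310 + 64.77·821 = 126883.10.
Real GDP 1994 (at 1988 prices) = 32.98·1203 + 15.73·1310 + 52.82·821 = 103646.46.
Deflator = Nominal/Real × 100 = 126883.10/103646.46 × 100 = 122.419.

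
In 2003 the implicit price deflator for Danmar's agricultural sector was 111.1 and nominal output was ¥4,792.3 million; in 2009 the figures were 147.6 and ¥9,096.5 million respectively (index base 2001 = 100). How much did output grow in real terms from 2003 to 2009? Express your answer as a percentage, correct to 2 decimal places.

42.88%

Real output 2003 = 4792.3 / 1.111 = 4313.50.
Real output 2009 = 9096.5 / 1.476 = 6162.94.
Real growth = 6162.94 / 4313.50 − 1 = 0.4288.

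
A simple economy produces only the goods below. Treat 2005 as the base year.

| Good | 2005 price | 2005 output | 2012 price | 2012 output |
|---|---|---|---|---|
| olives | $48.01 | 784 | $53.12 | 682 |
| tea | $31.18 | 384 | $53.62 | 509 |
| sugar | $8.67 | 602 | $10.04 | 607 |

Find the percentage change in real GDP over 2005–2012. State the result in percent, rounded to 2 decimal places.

-1.74%

Real GDP 2005 = Nominal GDP 2005 = 48.01·784 + 31.18·384 + 8.67·602 = 54832.30.
Real GDP 2012 (at 2005 prices) = 48.01·682 + 31.18·509 + 8.67·607 = 53876.13.
Real growth = 53876.13/54832.30 − 1 = -0.0174.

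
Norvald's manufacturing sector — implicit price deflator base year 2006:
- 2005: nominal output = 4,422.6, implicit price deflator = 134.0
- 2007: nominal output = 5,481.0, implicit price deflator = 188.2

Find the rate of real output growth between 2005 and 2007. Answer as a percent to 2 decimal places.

Real output 2005 = 4422.6 / 1.340 = 3300.45.
Real output 2007 = 5481.0 / 1.882 = 2912.33.
Real growth = 2912.33 / 3300.45 − 1 = -0.1176.

-11.76%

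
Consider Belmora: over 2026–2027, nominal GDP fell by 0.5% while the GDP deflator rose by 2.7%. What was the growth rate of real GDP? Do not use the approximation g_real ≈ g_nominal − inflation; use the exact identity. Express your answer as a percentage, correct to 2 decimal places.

(1 + g_nom) = (1 + g_real)(1 + π), so g_real = 0.9950 / 1.0270 − 1 = -0.03116.

-3.12%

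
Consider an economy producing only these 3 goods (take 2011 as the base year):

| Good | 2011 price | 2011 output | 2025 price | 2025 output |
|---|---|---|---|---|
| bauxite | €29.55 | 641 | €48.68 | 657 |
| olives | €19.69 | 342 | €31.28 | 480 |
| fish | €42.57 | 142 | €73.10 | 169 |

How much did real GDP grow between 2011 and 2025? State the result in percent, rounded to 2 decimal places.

13.68%

Real GDP 2011 = Nominal GDP 2011 = 29.55·641 + 19.69·342 + 42.57·142 = 31720.47.
Real GDP 2025 (at 2011 prices) = 29.55·657 + 19.69·480 + 42.57·169 = 36059.88.
Real growth = 36059.88/31720.47 − 1 = 0.1368.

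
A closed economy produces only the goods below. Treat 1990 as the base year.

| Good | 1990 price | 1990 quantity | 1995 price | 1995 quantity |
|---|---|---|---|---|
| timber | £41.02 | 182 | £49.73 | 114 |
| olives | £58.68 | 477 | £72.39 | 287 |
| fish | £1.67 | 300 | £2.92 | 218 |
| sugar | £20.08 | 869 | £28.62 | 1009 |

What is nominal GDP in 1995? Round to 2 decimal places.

£55959.29

Nominal GDP 1995 = Σ (p_1995 × q_1995) = 49.73·114 + 72.39·287 + 2.92·218 + 28.62·1009 = 55959.29.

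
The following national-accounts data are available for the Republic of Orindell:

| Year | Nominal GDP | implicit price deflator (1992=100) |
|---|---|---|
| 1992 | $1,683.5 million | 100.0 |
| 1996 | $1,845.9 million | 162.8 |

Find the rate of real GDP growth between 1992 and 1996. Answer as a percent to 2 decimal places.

Real GDP 1992 = 1683.5 / 1.000 = 1683.50.
Real GDP 1996 = 1845.9 / 1.628 = 1133.85.
Real growth = 1133.85 / 1683.50 − 1 = -0.3265.

-32.65%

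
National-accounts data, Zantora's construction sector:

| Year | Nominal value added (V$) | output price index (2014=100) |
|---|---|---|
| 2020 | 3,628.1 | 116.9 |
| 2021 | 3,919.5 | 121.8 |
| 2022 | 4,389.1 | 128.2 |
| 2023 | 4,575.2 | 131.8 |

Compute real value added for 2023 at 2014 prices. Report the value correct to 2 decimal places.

V$3,471.32

Real value added 2023 = 4575.2 / 1.318 = 3471.32.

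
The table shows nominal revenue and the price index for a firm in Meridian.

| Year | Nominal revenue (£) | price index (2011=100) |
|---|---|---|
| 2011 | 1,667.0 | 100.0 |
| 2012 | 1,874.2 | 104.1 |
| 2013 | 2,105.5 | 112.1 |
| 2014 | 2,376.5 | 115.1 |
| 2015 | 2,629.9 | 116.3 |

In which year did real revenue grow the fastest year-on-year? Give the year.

2014

2012: real = 1874.2/1.041 = 1800.38; growth vs 2011 (1667.00) = 8.00%.
2013: real = 2105.5/1.121 = 1878.23; growth vs 2012 (1800.38) = 4.32%.
2014: real = 2376.5/1.151 = 2064.73; growth vs 2013 (1878.23) = 9.93%.
2015: real = 2629.9/1.163 = 2261.31; growth vs 2014 (2064.73) = 9.52%.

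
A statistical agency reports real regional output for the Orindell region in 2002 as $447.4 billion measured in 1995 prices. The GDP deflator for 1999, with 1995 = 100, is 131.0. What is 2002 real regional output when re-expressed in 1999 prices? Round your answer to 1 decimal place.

$586.1 billion

Real regional output in 1999 prices = Real regional output in 1995 prices × (P_1999/P_1995) = 447.4 × 1.310 = 586.09.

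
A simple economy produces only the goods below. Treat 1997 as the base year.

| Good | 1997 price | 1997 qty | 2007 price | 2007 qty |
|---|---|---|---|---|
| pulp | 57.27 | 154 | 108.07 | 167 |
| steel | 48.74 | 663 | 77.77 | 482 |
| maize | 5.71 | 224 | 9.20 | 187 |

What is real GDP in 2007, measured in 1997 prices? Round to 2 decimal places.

Real GDP 2007 = Σ (p_1997 × q_2007) = 57.27·167 + 48.74·482 + 5.71·187 = 34124.54.

34124.54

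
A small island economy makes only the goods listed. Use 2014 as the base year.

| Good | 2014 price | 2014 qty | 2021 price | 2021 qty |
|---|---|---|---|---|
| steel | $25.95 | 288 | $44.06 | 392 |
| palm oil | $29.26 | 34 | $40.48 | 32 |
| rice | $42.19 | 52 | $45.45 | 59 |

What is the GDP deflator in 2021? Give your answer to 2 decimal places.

156.26

Nominal GDP 2021 = 44.06·392 + 40.48·32 + 45.45·59 = 21248.43.
Real GDP 2021 (at 2014 prices) = 25.95·392 + 29.26·32 + 42.19·59 = 13597.93.
Deflator = Nominal/Real × 100 = 21248.43/13597.93 × 100 = 156.262.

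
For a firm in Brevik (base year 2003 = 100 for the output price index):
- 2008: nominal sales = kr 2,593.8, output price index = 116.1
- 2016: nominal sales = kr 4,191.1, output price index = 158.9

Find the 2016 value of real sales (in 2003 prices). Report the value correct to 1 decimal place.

Real sales = Nominal / (output price index/100) = 4191.1 / 1.589 = 2637.57.

kr 2,637.6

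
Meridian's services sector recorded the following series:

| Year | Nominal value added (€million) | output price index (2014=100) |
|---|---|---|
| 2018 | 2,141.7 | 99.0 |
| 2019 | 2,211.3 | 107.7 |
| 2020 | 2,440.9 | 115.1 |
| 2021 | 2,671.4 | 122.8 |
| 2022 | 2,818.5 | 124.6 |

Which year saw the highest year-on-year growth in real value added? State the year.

2022

2019: real = 2211.3/1.077 = 2053.20; growth vs 2018 (2163.33) = -5.09%.
2020: real = 2440.9/1.151 = 2120.68; growth vs 2019 (2053.20) = 3.29%.
2021: real = 2671.4/1.228 = 2175.41; growth vs 2020 (2120.68) = 2.58%.
2022: real = 2818.5/1.246 = 2262.04; growth vs 2021 (2175.41) = 3.98%.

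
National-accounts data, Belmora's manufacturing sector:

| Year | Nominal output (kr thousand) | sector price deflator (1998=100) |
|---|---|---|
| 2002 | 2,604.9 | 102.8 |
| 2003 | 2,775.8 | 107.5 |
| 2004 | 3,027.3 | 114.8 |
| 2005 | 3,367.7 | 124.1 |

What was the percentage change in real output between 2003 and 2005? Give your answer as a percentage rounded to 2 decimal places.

5.09%

Real output 2003 = 2775.8/1.075 = 2582.14.
Real output 2005 = 3367.7/1.241 = 2713.70.
Change = 2713.70/2582.14 − 1 = 0.0509.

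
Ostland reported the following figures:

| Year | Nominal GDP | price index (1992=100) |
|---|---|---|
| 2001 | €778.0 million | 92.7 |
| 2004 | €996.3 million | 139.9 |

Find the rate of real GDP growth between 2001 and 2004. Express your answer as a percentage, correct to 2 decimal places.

Real GDP 2001 = 778.0 / 0.927 = 839.27.
Real GDP 2004 = 996.3 / 1.399 = 712.15.
Real growth = 712.15 / 839.27 − 1 = -0.1515.

-15.15%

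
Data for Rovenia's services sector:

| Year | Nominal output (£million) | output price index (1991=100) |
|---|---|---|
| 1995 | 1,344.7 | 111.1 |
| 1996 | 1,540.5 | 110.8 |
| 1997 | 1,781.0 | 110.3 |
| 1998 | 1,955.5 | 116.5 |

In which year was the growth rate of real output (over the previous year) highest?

1997

1996: real = 1540.5/1.108 = 1390.34; growth vs 1995 (1210.35) = 14.87%.
1997: real = 1781.0/1.103 = 1614.69; growth vs 1996 (1390.34) = 16.14%.
1998: real = 1955.5/1.165 = 1678.54; growth vs 1997 (1614.69) = 3.95%.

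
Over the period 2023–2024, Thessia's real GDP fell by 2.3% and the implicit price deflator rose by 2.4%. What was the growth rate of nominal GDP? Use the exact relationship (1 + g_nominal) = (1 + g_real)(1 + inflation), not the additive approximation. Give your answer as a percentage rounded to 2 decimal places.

(1 + g_nom) = (1 + g_real)(1 + π) = 0.9770 × 1.0240 = 1.00045.

0.04%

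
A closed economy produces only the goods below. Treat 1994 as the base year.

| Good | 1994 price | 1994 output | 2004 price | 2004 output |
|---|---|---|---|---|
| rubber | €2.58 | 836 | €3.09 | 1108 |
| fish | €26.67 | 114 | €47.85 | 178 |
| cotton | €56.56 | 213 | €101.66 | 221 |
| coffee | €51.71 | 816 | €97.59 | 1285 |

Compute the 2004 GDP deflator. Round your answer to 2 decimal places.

Nominal GDP 2004 = 3.09·1108 + 47.85·178 + 101.66·221 + 97.59·1285 = 159811.03.
Real GDP 2004 (at 1994 prices) = 2.58·1108 + 26.67·178 + 56.56·221 + 51.71·1285 = 86553.01.
Deflator = Nominal/Real × 100 = 159811.03/86553.01 × 100 = 184.639.

184.64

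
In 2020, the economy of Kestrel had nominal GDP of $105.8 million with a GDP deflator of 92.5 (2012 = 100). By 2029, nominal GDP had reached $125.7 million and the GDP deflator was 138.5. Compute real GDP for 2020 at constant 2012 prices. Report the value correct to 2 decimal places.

$114.38 million

Real GDP = Nominal / (GDP deflator/100) = 105.8 / 0.925 = 114.38.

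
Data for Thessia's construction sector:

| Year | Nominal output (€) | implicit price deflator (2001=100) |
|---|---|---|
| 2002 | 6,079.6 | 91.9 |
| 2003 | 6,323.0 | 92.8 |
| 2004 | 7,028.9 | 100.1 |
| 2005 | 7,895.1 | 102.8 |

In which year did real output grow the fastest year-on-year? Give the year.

2005

2003: real = 6323.0/0.928 = 6813.58; growth vs 2002 (6615.45) = 2.99%.
2004: real = 7028.9/1.001 = 7021.88; growth vs 2003 (6813.58) = 3.06%.
2005: real = 7895.1/1.028 = 7680.06; growth vs 2004 (7021.88) = 9.37%.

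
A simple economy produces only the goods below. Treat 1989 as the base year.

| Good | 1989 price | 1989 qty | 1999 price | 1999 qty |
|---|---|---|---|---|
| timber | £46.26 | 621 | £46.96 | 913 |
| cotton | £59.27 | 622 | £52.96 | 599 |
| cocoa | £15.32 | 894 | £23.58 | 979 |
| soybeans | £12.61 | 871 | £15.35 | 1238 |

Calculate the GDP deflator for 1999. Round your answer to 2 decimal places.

Nominal GDP 1999 = 46.96·913 + 52.96·599 + 23.58·979 + 15.35·1238 = 116685.64.
Real GDP 1999 (at 1989 prices) = 46.26·913 + 59.27·599 + 15.32·979 + 12.61·1238 = 108347.57.
Deflator = Nominal/Real × 100 = 116685.64/108347.57 × 100 = 107.696.

107.70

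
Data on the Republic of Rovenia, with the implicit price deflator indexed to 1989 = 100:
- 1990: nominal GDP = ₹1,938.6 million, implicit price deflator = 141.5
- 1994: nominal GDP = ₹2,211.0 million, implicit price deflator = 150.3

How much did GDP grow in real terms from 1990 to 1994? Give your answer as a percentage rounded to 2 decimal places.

7.37%

Deflate each year: 1990 → 1938.6/1.415 = 1370.04; 1994 → 2211.0/1.503 = 1471.06.
So real GDP changed by 1471.06/1370.04 − 1 = 0.0737, i.e. 7.37%.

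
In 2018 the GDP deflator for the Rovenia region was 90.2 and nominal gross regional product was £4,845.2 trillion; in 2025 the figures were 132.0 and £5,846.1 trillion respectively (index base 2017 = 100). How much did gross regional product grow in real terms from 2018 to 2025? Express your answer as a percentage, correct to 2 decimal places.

Deflate each year: 2018 → 4845.2/0.902 = 5371.62; 2025 → 5846.1/1.320 = 4428.86.
So real gross regional product changed by 4428.86/5371.62 − 1 = -0.1755, i.e. -17.55%.

-17.55%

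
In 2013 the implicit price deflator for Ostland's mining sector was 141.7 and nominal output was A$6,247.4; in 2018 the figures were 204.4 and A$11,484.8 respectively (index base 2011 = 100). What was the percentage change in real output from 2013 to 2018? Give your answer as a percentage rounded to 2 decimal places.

27.44%

Deflate each year: 2013 → 6247.4/1.417 = 4408.89; 2018 → 11484.8/2.044 = 5618.79.
So real output changed by 5618.79/4408.89 − 1 = 0.2744, i.e. 27.44%.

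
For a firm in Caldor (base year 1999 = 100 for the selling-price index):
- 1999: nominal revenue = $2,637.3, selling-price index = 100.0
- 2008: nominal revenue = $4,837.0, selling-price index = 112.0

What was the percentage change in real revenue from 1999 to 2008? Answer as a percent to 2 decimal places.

Real revenue 1999 = 2637.3 / 1.000 = 2637.30.
Real revenue 2008 = 4837.0 / 1.120 = 4318.75.
Real growth = 4318.75 / 2637.30 − 1 = 0.6376.

63.76%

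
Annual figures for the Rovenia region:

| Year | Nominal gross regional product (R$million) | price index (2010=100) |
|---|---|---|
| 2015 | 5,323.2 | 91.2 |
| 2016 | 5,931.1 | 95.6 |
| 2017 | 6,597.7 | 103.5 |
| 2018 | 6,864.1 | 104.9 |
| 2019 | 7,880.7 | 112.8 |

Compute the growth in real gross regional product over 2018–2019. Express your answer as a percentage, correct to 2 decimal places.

Real gross regional product 2018 = 6864.1/1.049 = 6543.47.
Real gross regional product 2019 = 7880.7/1.128 = 6986.44.
Change = 6986.44/6543.47 − 1 = 0.0677.

6.77%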